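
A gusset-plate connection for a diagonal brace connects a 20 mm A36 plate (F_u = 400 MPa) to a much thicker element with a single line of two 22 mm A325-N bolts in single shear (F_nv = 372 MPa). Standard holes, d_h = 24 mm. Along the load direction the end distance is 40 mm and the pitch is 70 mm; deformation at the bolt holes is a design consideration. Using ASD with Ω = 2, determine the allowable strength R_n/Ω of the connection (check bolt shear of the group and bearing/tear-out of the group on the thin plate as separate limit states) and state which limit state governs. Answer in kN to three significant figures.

141 kN (bolt shear governs)

Bolt shear: A_b = π·22²/4 = 380.1 mm²; R_n = 372 × 380.1 × 2 × 1 / 1000 = 282.8 kN → 282.8 / 2 = 141 kN.
Bearing (1.2 l_c t F_u ≤ 2.4 d t F_u): upper limit = 2.4·22·20·400 / 1000 = 422.4 kN.
  Edge l_c = 40 − 24/2 = 28 → r_n = 268.8 kN; interior l_c = 70 − 24 = 46 → r_n = 422.4 kN.
  R_n,bearing = 1·268.8 + 1·422.4 = 691.2 kN → 691.2 / 2 = 346 kN.
Bolt shear governs: 141 kN.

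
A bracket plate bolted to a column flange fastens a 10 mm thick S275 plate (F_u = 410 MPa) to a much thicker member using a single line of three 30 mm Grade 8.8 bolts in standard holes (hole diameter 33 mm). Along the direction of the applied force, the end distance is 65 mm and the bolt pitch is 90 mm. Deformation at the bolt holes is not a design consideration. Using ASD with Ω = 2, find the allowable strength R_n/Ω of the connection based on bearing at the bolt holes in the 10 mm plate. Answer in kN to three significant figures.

Per bolt r_n = 1.5 l_c t F_u ≤ 3.0 d t F_u; upper limit = 3.0 × 30 × 10 × 410 / 1000 = 369 kN.
Edge bolt: l_c = 65 − 33/2 = 48.5 mm → 1.5 × 48.5 × 10 × 410 / 1000 = 298.3 → r_n = 298.3 kN.
Interior bolts: l_c = 90 − 33 = 57 mm → 1.5 × 57 × 10 × 410 / 1000 = 350.6 → r_n = 350.6 kN.
R_n = 1 × 298.3 + 2 × 350.6 = 999.4 kN.
Allowable strength R_n/Ω = 999.4 / 2 = 500 kN.

500 kN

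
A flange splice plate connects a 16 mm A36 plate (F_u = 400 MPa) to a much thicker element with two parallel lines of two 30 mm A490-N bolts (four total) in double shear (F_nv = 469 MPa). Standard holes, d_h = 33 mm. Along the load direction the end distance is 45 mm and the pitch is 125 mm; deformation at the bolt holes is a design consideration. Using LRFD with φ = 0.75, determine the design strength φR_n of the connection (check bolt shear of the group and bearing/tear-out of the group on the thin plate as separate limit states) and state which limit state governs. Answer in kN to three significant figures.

1020 kN (bearing governs)

Bolt shear: A_b = π·30²/4 = 706.9 mm²; R_n = 469 × 706.9 × 4 × 2 / 1000 = 2652 kN → 0.75 × 2652 = 1990 kN.
Bearing (1.2 l_c t F_u ≤ 2.4 d t F_u): upper limit = 2.4·30·16·400 / 1000 = 460.8 kN.
  Edge l_c = 45 − 33/2 = 28.5 → r_n = 218.9 kN; interior l_c = 125 − 33 = 92 → r_n = 460.8 kN.
  R_n,bearing = 2·218.9 + 2·460.8 = 1359 kN → 0.75 × 1359 = 1020 kN.
Bearing governs: 1020 kN.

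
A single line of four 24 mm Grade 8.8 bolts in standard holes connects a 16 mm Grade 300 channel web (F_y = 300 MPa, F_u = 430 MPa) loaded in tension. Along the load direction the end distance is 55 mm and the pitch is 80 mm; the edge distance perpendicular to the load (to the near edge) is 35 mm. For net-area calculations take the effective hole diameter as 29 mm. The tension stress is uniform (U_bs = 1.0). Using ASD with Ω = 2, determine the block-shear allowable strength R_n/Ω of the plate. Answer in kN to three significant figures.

470 kN

Shear plane L_v = 55 + 3·80 = 295 mm; A_gv = 295 × 16 = 4720 mm².
A_nv = (295 − 3.5·29) × 16 = 3096 mm².
A_nt = (35 − 0.5·29) × 16 = 328 mm².
0.6 F_u A_nv = 798.8 kN; 0.6 F_y A_gv = 849.6 kN → shear rupture governs the shear term.
R_n = 798.8 + 1.0 × 430 × 328 / 1000 = 939.8 kN.
Allowable strength R_n/Ω = 939.8 / 2 = 470 kN.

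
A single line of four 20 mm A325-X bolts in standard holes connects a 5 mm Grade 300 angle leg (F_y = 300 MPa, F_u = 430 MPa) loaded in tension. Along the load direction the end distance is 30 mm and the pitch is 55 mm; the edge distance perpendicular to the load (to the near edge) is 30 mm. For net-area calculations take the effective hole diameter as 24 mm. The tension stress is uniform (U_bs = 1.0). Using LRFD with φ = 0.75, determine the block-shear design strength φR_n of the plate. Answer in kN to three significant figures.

136 kN

Shear plane L_v = 30 + 3·55 = 195 mm; A_gv = 195 × 5 = 975 mm².
A_nv = (195 − 3.5·24) × 5 = 555 mm².
A_nt = (30 − 0.5·24) × 5 = 90 mm².
0.6 F_u A_nv = 143.2 kN; 0.6 F_y A_gv = 175.5 kN → shear rupture governs the shear term.
R_n = 143.2 + 1.0 × 430 × 90 / 1000 = 181.9 kN.
Design strength φR_n = 0.75 × 181.9 = 136 kN.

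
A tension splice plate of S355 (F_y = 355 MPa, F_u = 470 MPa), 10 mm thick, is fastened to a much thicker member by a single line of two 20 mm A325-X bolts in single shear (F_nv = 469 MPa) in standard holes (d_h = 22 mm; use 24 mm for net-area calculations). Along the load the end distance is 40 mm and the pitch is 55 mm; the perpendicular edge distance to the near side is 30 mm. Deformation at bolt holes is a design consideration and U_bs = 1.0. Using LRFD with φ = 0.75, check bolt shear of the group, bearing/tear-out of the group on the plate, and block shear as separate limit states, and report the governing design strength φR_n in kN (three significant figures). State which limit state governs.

Bolt shear: A_b = π·20²/4 = 314.2 mm²; R_n = 469 × 314.2 × 2 × 1 / 1000 = 294.7 kN → 0.75 × 294.7 = 221 kN.
Bearing: edge l_c = 29, r_n = 163.6 kN; interior l_c = 33, r_n = 186.1 kN; R_n = 163.6 + 1·186.1 = 349.7 kN → 262 kN.
Block shear: A_gv = 950, A_nv = 590, A_nt = 180 mm²; R_n = min(0.6F_uA_nv, 0.6F_yA_gv) + U_bs·F_u·A_nt = 251 kN → 188 kN.
Block shear governs: 188 kN.

188 kN (block shear governs)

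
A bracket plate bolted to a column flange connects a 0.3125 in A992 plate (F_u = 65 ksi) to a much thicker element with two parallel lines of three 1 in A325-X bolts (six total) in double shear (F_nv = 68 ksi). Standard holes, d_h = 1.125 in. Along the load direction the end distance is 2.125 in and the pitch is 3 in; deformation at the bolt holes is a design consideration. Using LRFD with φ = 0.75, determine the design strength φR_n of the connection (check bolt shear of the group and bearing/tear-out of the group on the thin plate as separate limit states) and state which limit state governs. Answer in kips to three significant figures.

Bolt shear: A_b = π·1²/4 = 0.7854 in²; R_n = 68 × 0.7854 × 6 × 2 = 640.9 kips → 0.75 × 640.9 = 481 kips.
Bearing (1.2 l_c t F_u ≤ 2.4 d t F_u): upper limit = 2.4·1·0.3125·65 = 48.75 kips.
  Edge l_c = 2.125 − 1.125/2 = 1.562 → r_n = 38.09 kips; interior l_c = 3 − 1.125 = 1.875 → r_n = 45.7 kips.
  R_n,bearing = 2·38.09 + 4·45.7 = 259 kips → 0.75 × 259 = 194 kips.
Bearing governs: 194 kips.

194 kips (bearing governs)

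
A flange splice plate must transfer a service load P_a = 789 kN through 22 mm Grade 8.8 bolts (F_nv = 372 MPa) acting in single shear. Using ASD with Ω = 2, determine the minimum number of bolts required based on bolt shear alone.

A_b = π·22²/4 = 380.1 mm².
Per-bolt allowable strength R_n/Ω = 372 × 380.1 × 1 / 1000 / 2 = 70.7 kN.
n ≥ 789 / 70.7 = 11.16 → use 12 bolts.

12 bolts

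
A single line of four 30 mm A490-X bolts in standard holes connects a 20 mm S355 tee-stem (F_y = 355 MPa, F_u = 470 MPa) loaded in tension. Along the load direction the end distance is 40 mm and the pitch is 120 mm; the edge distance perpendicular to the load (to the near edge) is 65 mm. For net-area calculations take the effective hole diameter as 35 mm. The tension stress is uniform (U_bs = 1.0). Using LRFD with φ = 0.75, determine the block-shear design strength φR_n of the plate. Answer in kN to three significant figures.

1510 kN

Shear plane L_v = 40 + 3·120 = 400 mm; A_gv = 400 × 20 = 8000 mm².
A_nv = (400 − 3.5·35) × 20 = 5550 mm².
A_nt = (65 − 0.5·35) × 20 = 950 mm².
0.6 F_u A_nv = 1565 kN; 0.6 F_y A_gv = 1704 kN → shear rupture governs the shear term.
R_n = 1565 + 1.0 × 470 × 950 / 1000 = 2012 kN.
Design strength φR_n = 0.75 × 2012 = 1510 kN.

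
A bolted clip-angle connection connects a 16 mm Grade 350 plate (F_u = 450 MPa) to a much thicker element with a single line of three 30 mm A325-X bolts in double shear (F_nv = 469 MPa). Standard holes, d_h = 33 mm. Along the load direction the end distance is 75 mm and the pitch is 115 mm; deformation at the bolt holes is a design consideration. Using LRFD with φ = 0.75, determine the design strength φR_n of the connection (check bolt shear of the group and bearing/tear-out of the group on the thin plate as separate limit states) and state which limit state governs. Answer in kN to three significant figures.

Bolt shear: A_b = π·30²/4 = 706.9 mm²; R_n = 469 × 706.9 × 3 × 2 / 1000 = 1989 kN → 0.75 × 1989 = 1490 kN.
Bearing (1.2 l_c t F_u ≤ 2.4 d t F_u): upper limit = 2.4·30·16·450 / 1000 = 518.4 kN.
  Edge l_c = 75 − 33/2 = 58.5 → r_n = 505.4 kN; interior l_c = 115 − 33 = 82 → r_n = 518.4 kN.
  R_n,bearing = 1·505.4 + 2·518.4 = 1542 kN → 0.75 × 1542 = 1160 kN.
Bearing governs: 1160 kN.

1160 kN (bearing governs)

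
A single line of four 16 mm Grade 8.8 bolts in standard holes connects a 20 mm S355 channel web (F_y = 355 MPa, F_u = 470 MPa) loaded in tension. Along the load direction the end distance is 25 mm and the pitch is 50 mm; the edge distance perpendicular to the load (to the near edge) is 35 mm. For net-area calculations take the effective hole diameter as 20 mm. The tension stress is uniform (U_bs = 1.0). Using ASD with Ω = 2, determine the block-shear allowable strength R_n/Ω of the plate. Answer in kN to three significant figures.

Shear plane L_v = 25 + 3·50 = 175 mm; A_gv = 175 × 20 = 3500 mm².
A_nv = (175 − 3.5·20) × 20 = 2100 mm².
A_nt = (35 − 0.5·20) × 20 = 500 mm².
0.6 F_u A_nv = 592.2 kN; 0.6 F_y A_gv = 745.5 kN → shear rupture governs the shear term.
R_n = 592.2 + 1.0 × 470 × 500 / 1000 = 827.2 kN.
Allowable strength R_n/Ω = 827.2 / 2 = 414 kN.

414 kN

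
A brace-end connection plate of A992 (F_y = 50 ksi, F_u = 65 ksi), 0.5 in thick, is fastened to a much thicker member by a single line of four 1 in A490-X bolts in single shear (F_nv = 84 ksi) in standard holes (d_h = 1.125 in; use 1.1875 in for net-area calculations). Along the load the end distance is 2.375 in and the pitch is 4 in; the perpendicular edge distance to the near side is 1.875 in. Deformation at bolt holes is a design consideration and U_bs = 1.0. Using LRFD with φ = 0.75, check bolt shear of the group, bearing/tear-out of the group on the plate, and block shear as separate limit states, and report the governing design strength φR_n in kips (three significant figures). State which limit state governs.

181 kips (block shear governs)

Bolt shear: A_b = π·1²/4 = 0.7854 in²; R_n = 84 × 0.7854 × 4 × 1 = 263.9 kips → 0.75 × 263.9 = 198 kips.
Bearing: edge l_c = 1.812, r_n = 70.69 kips; interior l_c = 2.875, r_n = 78 kips; R_n = 70.69 + 3·78 = 304.7 kips → 229 kips.
Block shear: A_gv = 7.188, A_nv = 5.109, A_nt = 0.6406 in²; R_n = min(0.6F_uA_nv, 0.6F_yA_gv) + U_bs·F_u·A_nt = 240.9 kips → 181 kips.
Block shear governs: 181 kips.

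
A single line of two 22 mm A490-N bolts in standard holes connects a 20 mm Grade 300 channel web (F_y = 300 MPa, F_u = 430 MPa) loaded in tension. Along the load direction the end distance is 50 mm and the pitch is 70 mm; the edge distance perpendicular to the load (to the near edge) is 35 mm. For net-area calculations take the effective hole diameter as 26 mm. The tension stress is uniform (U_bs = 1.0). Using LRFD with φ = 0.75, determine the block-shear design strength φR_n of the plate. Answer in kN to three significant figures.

Shear plane L_v = 50 + 1·70 = 120 mm; A_gv = 120 × 20 = 2400 mm².
A_nv = (120 − 1.5·26) × 20 = 1620 mm².
A_nt = (35 − 0.5·26) × 20 = 440 mm².
0.6 F_u A_nv = 418 kN; 0.6 F_y A_gv = 432 kN → shear rupture governs the shear term.
R_n = 418 + 1.0 × 430 × 440 / 1000 = 607.2 kN.
Design strength φR_n = 0.75 × 607.2 = 455 kN.

455 kN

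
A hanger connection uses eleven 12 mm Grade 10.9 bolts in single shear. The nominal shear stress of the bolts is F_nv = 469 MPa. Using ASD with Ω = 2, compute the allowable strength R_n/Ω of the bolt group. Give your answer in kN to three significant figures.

292 kN

A_b = π × 12² / 4 = 113.1 mm².
R_n = F_nv · A_b · n · n_s = 469 × 113.1 × 11 × 1 / 1000 = 583.5 kN.
Allowable strength R_n/Ω = 583.5 / 2 = 292 kN.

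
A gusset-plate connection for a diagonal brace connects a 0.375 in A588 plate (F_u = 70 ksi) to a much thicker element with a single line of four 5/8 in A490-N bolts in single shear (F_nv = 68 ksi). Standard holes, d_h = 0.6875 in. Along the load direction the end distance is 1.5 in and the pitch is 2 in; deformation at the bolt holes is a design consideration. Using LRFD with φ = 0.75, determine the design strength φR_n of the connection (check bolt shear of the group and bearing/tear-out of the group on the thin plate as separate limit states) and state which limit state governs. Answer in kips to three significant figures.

62.6 kips (bolt shear governs)

Bolt shear: A_b = π·0.625²/4 = 0.3068 in²; R_n = 68 × 0.3068 × 4 × 1 = 83.45 kips → 0.75 × 83.45 = 62.6 kips.
Bearing (1.2 l_c t F_u ≤ 2.4 d t F_u): upper limit = 2.4·0.625·0.375·70 = 39.38 kips.
  Edge l_c = 1.5 − 0.6875/2 = 1.156 → r_n = 36.42 kips; interior l_c = 2 − 0.6875 = 1.312 → r_n = 39.38 kips.
  R_n,bearing = 1·36.42 + 3·39.38 = 154.5 kips → 0.75 × 154.5 = 116 kips.
Bolt shear governs: 62.6 kips.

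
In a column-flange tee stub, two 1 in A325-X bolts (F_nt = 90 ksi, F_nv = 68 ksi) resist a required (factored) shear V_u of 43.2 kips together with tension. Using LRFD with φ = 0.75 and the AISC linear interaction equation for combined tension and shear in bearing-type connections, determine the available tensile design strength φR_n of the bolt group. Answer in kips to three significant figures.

A_b = π·1²/4 = 0.7854 in²; f_rv = 43.2 / (2 × 0.7854) = 27.5 ksi.
F'_nt = 1.3 F_nt − (F_nt / φF_nv) f_rv = 1.3·90 − (90/(0.75·68))·27.5 = 68.47 ksi, capped at F_nt → F'_nt = 68.47 ksi.
R_n = F'_nt · A_b · n = 68.47 × 0.7854 × 2 = 107.5 kips.
Design strength φR_n = 0.75 × 107.5 = 80.7 kips.

80.7 kips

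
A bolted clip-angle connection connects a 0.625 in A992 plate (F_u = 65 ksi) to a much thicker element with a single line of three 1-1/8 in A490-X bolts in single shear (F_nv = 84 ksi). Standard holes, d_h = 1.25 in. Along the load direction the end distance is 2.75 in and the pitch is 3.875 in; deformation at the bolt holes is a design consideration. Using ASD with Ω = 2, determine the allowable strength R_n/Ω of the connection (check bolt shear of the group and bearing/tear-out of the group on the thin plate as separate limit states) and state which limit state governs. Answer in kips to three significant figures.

125 kips (bolt shear governs)

Bolt shear: A_b = π·1.125²/4 = 0.994 in²; R_n = 84 × 0.994 × 3 × 1 = 250.5 kips → 250.5 / 2 = 125 kips.
Bearing (1.2 l_c t F_u ≤ 2.4 d t F_u): upper limit = 2.4·1.125·0.625·65 = 109.7 kips.
  Edge l_c = 2.75 − 1.25/2 = 2.125 → r_n = 103.6 kips; interior l_c = 3.875 − 1.25 = 2.625 → r_n = 109.7 kips.
  R_n,bearing = 1·103.6 + 2·109.7 = 323 kips → 323 / 2 = 161 kips.
Bolt shear governs: 125 kips.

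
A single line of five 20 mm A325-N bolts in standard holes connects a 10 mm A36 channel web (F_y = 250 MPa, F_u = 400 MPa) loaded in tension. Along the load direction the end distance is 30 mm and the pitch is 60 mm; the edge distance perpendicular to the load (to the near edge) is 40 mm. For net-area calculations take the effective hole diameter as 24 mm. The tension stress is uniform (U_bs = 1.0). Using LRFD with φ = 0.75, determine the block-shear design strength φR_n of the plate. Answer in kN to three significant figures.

376 kN

Shear plane L_v = 30 + 4·60 = 270 mm; A_gv = 270 × 10 = 2700 mm².
A_nv = (270 − 4.5·24) × 10 = 1620 mm².
A_nt = (40 − 0.5·24) × 10 = 280 mm².
0.6 F_u A_nv = 388.8 kN; 0.6 F_y A_gv = 405 kN → shear rupture governs the shear term.
R_n = 388.8 + 1.0 × 400 × 280 / 1000 = 500.8 kN.
Design strength φR_n = 0.75 × 500.8 = 376 kN.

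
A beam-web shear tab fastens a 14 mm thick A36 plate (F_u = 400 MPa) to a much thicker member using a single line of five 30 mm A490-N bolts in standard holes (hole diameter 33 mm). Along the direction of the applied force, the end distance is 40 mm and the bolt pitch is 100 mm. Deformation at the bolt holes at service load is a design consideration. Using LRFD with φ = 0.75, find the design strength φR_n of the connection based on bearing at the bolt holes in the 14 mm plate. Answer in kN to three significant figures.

1330 kN

Per bolt r_n = 1.2 l_c t F_u ≤ 2.4 d t F_u; upper limit = 2.4 × 30 × 14 × 400 / 1000 = 403.2 kN.
Edge bolt: l_c = 40 − 33/2 = 23.5 mm → 1.2 × 23.5 × 14 × 400 / 1000 = 157.9 → r_n = 157.9 kN.
Interior bolts: l_c = 100 − 33 = 67 mm → 1.2 × 67 × 14 × 400 / 1000 = 450.2 → r_n = 403.2 kN.
R_n = 1 × 157.9 + 4 × 403.2 = 1771 kN.
Design strength φR_n = 0.75 × 1771 = 1330 kN.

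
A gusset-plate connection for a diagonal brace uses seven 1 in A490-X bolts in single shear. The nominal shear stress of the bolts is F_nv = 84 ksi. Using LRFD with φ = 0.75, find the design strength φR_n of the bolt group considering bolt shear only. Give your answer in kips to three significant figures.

346 kips

A_b = π × 1² / 4 = 0.7854 in².
R_n = F_nv · A_b · n · n_s = 84 × 0.7854 × 7 × 1 = 461.8 kips.
Design strength φR_n = 0.75 × 461.8 = 346 kips.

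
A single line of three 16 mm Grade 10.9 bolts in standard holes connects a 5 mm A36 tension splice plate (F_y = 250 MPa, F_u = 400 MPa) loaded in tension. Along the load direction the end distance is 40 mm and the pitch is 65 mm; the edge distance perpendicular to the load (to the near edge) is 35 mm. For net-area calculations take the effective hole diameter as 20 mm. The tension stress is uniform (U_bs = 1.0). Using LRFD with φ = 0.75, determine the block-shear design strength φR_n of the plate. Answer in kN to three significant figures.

Shear plane L_v = 40 + 2·65 = 170 mm; A_gv = 170 × 5 = 850 mm².
A_nv = (170 − 2.5·20) × 5 = 600 mm².
A_nt = (35 − 0.5·20) × 5 = 125 mm².
0.6 F_u A_nv = 144 kN; 0.6 F_y A_gv = 127.5 kN → shear yielding governs the shear term.
R_n = 127.5 + 1.0 × 400 × 125 / 1000 = 177.5 kN.
Design strength φR_n = 0.75 × 177.5 = 133 kN.

133 kN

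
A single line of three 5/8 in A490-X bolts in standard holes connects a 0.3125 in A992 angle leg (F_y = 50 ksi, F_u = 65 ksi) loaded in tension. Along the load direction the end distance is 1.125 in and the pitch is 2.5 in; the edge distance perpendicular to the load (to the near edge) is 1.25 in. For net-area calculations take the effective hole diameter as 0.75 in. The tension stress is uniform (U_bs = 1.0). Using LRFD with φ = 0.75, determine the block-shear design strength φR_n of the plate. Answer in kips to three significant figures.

52.2 kips

Shear plane L_v = 1.125 + 2·2.5 = 6.125 in; A_gv = 6.125 × 0.3125 = 1.914 in².
A_nv = (6.125 − 2.5·0.75) × 0.3125 = 1.328 in².
A_nt = (1.25 − 0.5·0.75) × 0.3125 = 0.2734 in².
0.6 F_u A_nv = 51.8 kips; 0.6 F_y A_gv = 57.42 kips → shear rupture governs the shear term.
R_n = 51.8 + 1.0 × 65 × 0.2734 = 69.57 kips.
Design strength φR_n = 0.75 × 69.57 = 52.2 kips.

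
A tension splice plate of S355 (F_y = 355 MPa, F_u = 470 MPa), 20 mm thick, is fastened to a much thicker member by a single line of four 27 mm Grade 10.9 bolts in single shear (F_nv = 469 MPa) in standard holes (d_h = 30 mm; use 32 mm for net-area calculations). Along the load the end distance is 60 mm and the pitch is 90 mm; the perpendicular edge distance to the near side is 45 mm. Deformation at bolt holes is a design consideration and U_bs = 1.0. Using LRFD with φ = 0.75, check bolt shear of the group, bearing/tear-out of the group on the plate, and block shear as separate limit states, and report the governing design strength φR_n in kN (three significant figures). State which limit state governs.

806 kN (bolt shear governs)

Bolt shear: A_b = π·27²/4 = 572.6 mm²; R_n = 469 × 572.6 × 4 × 1 / 1000 = 1074 kN → 0.75 × 1074 = 806 kN.
Bearing: edge l_c = 45, r_n = 507.6 kN; interior l_c = 60, r_n = 609.1 kN; R_n = 507.6 + 3·609.1 = 2335 kN → 1750 kN.
Block shear: A_gv = 6600, A_nv = 4360, A_nt = 580 mm²; R_n = min(0.6F_uA_nv, 0.6F_yA_gv) + U_bs·F_u·A_nt = 1502 kN → 1130 kN.
Bolt shear governs: 806 kN.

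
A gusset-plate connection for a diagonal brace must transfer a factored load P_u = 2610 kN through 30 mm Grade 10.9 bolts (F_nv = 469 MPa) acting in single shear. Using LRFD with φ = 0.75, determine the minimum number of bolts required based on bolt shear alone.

11 bolts

A_b = π·30²/4 = 706.9 mm².
Per-bolt design strength φR_n = 0.75 × 469 × 706.9 × 1 / 1000 = 248.6 kN.
n ≥ 2610 / 248.6 = 10.5 → use 11 bolts.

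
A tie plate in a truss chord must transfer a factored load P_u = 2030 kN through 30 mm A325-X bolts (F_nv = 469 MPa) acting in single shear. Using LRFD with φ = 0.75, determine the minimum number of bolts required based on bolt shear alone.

A_b = π·30²/4 = 706.9 mm².
Per-bolt design strength φR_n = 0.75 × 469 × 706.9 × 1 / 1000 = 248.6 kN.
n ≥ 2030 / 248.6 = 8.164 → use 9 bolts.

9 bolts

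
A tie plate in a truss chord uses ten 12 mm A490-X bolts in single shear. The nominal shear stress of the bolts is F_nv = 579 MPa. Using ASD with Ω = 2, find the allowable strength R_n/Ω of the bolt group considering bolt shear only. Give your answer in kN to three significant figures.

A_b = π × 12² / 4 = 113.1 mm².
R_n = F_nv · A_b · n · n_s = 579 × 113.1 × 10 × 1 / 1000 = 654.8 kN.
Allowable strength R_n/Ω = 654.8 / 2 = 327 kN.

327 kN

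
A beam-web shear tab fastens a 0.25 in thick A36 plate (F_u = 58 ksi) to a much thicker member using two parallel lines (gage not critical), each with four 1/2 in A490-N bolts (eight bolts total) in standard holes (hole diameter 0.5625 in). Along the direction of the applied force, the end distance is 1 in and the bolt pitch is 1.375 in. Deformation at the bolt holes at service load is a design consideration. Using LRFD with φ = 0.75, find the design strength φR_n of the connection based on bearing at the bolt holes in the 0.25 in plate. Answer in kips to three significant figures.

Per bolt r_n = 1.2 l_c t F_u ≤ 2.4 d t F_u; upper limit = 2.4 × 0.5 × 0.25 × 58 = 17.4 kips.
Edge bolt: l_c = 1 − 0.5625/2 = 0.7188 in → 1.2 × 0.7188 × 0.25 × 58 = 12.51 → r_n = 12.51 kips.
Interior bolts: l_c = 1.375 − 0.5625 = 0.8125 in → 1.2 × 0.8125 × 0.25 × 58 = 14.14 → r_n = 14.14 kips.
R_n = 2 × 12.51 + 6 × 14.14 = 109.8 kips.
Design strength φR_n = 0.75 × 109.8 = 82.4 kips.

82.4 kips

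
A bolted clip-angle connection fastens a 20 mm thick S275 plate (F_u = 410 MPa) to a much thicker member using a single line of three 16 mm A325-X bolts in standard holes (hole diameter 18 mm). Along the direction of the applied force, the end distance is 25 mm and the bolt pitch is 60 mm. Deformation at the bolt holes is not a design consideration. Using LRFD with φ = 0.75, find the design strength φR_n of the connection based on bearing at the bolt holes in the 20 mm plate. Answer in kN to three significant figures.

738 kN

Per bolt r_n = 1.5 l_c t F_u ≤ 3.0 d t F_u; upper limit = 3.0 × 16 × 20 × 410 / 1000 = 393.6 kN.
Edge bolt: l_c = 25 − 18/2 = 16 mm → 1.5 × 16 × 20 × 410 / 1000 = 196.8 → r_n = 196.8 kN.
Interior bolts: l_c = 60 − 18 = 42 mm → 1.5 × 42 × 20 × 410 / 1000 = 516.6 → r_n = 393.6 kN.
R_n = 1 × 196.8 + 2 × 393.6 = 984 kN.
Design strength φR_n = 0.75 × 984 = 738 kN.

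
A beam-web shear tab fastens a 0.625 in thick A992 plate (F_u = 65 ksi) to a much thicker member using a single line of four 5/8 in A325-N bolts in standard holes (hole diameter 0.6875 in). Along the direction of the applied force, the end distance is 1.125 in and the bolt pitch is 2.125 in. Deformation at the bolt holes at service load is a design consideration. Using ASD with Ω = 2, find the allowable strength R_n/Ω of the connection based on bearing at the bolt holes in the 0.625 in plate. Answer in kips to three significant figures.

Per bolt r_n = 1.2 l_c t F_u ≤ 2.4 d t F_u; upper limit = 2.4 × 0.625 × 0.625 × 65 = 60.94 kips.
Edge bolt: l_c = 1.125 − 0.6875/2 = 0.7812 in → 1.2 × 0.7812 × 0.625 × 65 = 38.09 → r_n = 38.09 kips.
Interior bolts: l_c = 2.125 − 0.6875 = 1.438 in → 1.2 × 1.438 × 0.625 × 65 = 70.08 → r_n = 60.94 kips.
R_n = 1 × 38.09 + 3 × 60.94 = 220.9 kips.
Allowable strength R_n/Ω = 220.9 / 2 = 110 kips.

110 kips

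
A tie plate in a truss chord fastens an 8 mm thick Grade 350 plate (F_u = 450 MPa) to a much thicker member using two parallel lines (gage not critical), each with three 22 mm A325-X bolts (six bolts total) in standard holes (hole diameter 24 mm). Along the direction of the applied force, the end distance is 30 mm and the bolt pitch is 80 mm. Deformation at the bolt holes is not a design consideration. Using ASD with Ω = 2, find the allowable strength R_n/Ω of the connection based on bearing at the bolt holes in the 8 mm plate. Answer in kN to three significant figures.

Per bolt r_n = 1.5 l_c t F_u ≤ 3.0 d t F_u; upper limit = 3.0 × 22 × 8 × 450 / 1000 = 237.6 kN.
Edge bolt: l_c = 30 − 24/2 = 18 mm → 1.5 × 18 × 8 × 450 / 1000 = 97.2 → r_n = 97.2 kN.
Interior bolts: l_c = 80 − 24 = 56 mm → 1.5 × 56 × 8 × 450 / 1000 = 302.4 → r_n = 237.6 kN.
R_n = 2 × 97.2 + 4 × 237.6 = 1145 kN.
Allowable strength R_n/Ω = 1145 / 2 = 572 kN.

572 kN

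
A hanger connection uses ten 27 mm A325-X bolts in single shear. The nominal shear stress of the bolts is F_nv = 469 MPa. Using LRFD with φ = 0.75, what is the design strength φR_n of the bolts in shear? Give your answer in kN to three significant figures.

A_b = π × 27² / 4 = 572.6 mm².
R_n = F_nv · A_b · n · n_s = 469 × 572.6 × 10 × 1 / 1000 = 2685 kN.
Design strength φR_n = 0.75 × 2685 = 2010 kN.

2010 kN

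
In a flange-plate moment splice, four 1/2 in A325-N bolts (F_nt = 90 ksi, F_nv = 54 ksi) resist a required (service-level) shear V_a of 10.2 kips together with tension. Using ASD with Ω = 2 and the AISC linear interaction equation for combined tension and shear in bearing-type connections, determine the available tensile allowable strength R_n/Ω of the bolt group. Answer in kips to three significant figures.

A_b = π·0.5²/4 = 0.1963 in²; f_rv = 10.2 / (4 × 0.1963) = 12.99 ksi.
F'_nt = 1.3 F_nt − (Ω F_nt / F_nv) f_rv = 1.3·90 − (2·90/54)·12.99 = 73.71 ksi, capped at F_nt → F'_nt = 73.71 ksi.
R_n = F'_nt · A_b · n = 73.71 × 0.1963 × 4 = 57.89 kips.
Allowable strength R_n/Ω = 57.89 / 2 = 28.9 kips.

28.9 kips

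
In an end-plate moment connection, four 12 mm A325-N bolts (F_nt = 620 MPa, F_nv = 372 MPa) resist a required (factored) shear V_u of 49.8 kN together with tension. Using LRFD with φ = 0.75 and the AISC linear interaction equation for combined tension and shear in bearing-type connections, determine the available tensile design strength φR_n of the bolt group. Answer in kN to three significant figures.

190 kN

A_b = π·12²/4 = 113.1 mm²; f_rv = 49.8 × 1000 / (4 × 113.1) = 110.1 MPa.
F'_nt = 1.3 F_nt − (F_nt / φF_nv) f_rv = 1.3·620 − (620/(0.75·372))·110.1 = 561.4 MPa, capped at F_nt → F'_nt = 561.4 MPa.
R_n = F'_nt · A_b · n = 561.4 × 113.1 × 4 / 1000 = 254 kN.
Design strength φR_n = 0.75 × 254 = 190 kN.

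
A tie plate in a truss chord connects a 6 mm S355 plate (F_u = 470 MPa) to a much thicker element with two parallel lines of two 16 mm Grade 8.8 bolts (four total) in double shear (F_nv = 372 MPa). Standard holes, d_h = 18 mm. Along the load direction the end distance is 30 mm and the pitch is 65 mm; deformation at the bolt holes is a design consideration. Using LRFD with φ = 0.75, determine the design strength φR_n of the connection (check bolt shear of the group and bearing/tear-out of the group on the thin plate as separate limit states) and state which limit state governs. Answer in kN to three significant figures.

269 kN (bearing governs)

Bolt shear: A_b = π·16²/4 = 201.1 mm²; R_n = 372 × 201.1 × 4 × 2 / 1000 = 598.4 kN → 0.75 × 598.4 = 449 kN.
Bearing (1.2 l_c t F_u ≤ 2.4 d t F_u): upper limit = 2.4·16·6·470 / 1000 = 108.3 kN.
  Edge l_c = 30 − 18/2 = 21 → r_n = 71.06 kN; interior l_c = 65 − 18 = 47 → r_n = 108.3 kN.
  R_n,bearing = 2·71.06 + 2·108.3 = 358.7 kN → 0.75 × 358.7 = 269 kN.
Bearing governs: 269 kN.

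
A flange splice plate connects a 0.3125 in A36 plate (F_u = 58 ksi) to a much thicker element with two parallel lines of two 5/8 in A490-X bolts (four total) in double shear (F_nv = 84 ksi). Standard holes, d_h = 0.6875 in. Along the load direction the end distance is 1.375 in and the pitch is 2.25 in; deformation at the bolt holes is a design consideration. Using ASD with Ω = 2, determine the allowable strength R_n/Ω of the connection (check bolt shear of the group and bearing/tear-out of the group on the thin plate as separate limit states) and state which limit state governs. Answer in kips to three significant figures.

Bolt shear: A_b = π·0.625²/4 = 0.3068 in²; R_n = 84 × 0.3068 × 4 × 2 = 206.2 kips → 206.2 / 2 = 103 kips.
Bearing (1.2 l_c t F_u ≤ 2.4 d t F_u): upper limit = 2.4·0.625·0.3125·58 = 27.19 kips.
  Edge l_c = 1.375 − 0.6875/2 = 1.031 → r_n = 22.43 kips; interior l_c = 2.25 − 0.6875 = 1.562 → r_n = 27.19 kips.
  R_n,bearing = 2·22.43 + 2·27.19 = 99.23 kips → 99.23 / 2 = 49.6 kips.
Bearing governs: 49.6 kips.

49.6 kips (bearing governs)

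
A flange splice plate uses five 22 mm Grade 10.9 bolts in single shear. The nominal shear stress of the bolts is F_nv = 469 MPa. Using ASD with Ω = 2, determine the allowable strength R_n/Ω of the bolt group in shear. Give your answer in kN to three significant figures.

A_b = π × 22² / 4 = 380.1 mm².
R_n = F_nv · A_b · n · n_s = 469 × 380.1 × 5 × 1 / 1000 = 891.4 kN.
Allowable strength R_n/Ω = 891.4 / 2 = 446 kN.

446 kN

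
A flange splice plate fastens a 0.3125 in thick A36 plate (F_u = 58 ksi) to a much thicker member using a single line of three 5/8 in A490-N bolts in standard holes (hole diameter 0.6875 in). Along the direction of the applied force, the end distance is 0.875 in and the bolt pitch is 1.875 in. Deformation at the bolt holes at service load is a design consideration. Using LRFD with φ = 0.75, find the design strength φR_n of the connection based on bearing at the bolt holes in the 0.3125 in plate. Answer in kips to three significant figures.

Per bolt r_n = 1.2 l_c t F_u ≤ 2.4 d t F_u; upper limit = 2.4 × 0.625 × 0.3125 × 58 = 27.19 kips.
Edge bolt: l_c = 0.875 − 0.6875/2 = 0.5312 in → 1.2 × 0.5312 × 0.3125 × 58 = 11.55 → r_n = 11.55 kips.
Interior bolts: l_c = 1.875 − 0.6875 = 1.188 in → 1.2 × 1.188 × 0.3125 × 58 = 25.83 → r_n = 25.83 kips.
R_n = 1 × 11.55 + 2 × 25.83 = 63.21 kips.
Design strength φR_n = 0.75 × 63.21 = 47.4 kips.

47.4 kips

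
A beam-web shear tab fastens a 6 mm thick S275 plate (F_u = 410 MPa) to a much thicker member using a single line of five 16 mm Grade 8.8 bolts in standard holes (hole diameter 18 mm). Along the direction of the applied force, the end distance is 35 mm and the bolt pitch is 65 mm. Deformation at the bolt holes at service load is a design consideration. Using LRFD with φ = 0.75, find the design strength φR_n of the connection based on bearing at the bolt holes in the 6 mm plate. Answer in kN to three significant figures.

Per bolt r_n = 1.2 l_c t F_u ≤ 2.4 d t F_u; upper limit = 2.4 × 16 × 6 × 410 / 1000 = 94.46 kN.
Edge bolt: l_c = 35 − 18/2 = 26 mm → 1.2 × 26 × 6 × 410 / 1000 = 76.75 → r_n = 76.75 kN.
Interior bolts: l_c = 65 − 18 = 47 mm → 1.2 × 47 × 6 × 410 / 1000 = 138.7 → r_n = 94.46 kN.
R_n = 1 × 76.75 + 4 × 94.46 = 454.6 kN.
Design strength φR_n = 0.75 × 454.6 = 341 kN.

341 kN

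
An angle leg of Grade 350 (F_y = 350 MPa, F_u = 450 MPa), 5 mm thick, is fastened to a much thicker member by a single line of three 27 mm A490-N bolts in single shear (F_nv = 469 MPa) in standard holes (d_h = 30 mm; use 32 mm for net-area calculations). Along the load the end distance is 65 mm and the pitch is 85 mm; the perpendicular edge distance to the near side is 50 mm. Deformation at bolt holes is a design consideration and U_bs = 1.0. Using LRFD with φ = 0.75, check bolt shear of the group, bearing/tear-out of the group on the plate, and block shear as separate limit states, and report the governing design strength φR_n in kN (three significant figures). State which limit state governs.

Bolt shear: A_b = π·27²/4 = 572.6 mm²; R_n = 469 × 572.6 × 3 × 1 / 1000 = 805.6 kN → 0.75 × 805.6 = 604 kN.
Bearing: edge l_c = 50, r_n = 135 kN; interior l_c = 55, r_n = 145.8 kN; R_n = 135 + 2·145.8 = 426.6 kN → 320 kN.
Block shear: A_gv = 1175, A_nv = 775, A_nt = 170 mm²; R_n = min(0.6F_uA_nv, 0.6F_yA_gv) + U_bs·F_u·A_nt = 285.8 kN → 214 kN.
Block shear governs: 214 kN.

214 kN (block shear governs)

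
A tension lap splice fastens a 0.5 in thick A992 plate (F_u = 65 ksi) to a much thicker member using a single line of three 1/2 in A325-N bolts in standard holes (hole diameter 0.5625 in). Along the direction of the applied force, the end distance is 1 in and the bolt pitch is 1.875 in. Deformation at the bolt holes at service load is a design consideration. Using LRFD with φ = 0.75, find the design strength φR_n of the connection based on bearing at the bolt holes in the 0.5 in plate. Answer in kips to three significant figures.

Per bolt r_n = 1.2 l_c t F_u ≤ 2.4 d t F_u; upper limit = 2.4 × 0.5 × 0.5 × 65 = 39 kips.
Edge bolt: l_c = 1 − 0.5625/2 = 0.7188 in → 1.2 × 0.7188 × 0.5 × 65 = 28.03 → r_n = 28.03 kips.
Interior bolts: l_c = 1.875 − 0.5625 = 1.312 in → 1.2 × 1.312 × 0.5 × 65 = 51.19 → r_n = 39 kips.
R_n = 1 × 28.03 + 2 × 39 = 106 kips.
Design strength φR_n = 0.75 × 106 = 79.5 kips.

79.5 kips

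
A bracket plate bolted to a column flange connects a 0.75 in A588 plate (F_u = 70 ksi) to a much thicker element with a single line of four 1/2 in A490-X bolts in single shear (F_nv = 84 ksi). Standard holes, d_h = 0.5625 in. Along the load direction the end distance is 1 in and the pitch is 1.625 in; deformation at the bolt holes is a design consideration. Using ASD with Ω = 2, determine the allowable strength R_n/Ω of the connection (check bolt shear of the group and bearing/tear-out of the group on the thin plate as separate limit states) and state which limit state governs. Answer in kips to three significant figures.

33 kips (bolt shear governs)

Bolt shear: A_b = π·0.5²/4 = 0.1963 in²; R_n = 84 × 0.1963 × 4 × 1 = 65.97 kips → 65.97 / 2 = 33 kips.
Bearing (1.2 l_c t F_u ≤ 2.4 d t F_u): upper limit = 2.4·0.5·0.75·70 = 63 kips.
  Edge l_c = 1 − 0.5625/2 = 0.7188 → r_n = 45.28 kips; interior l_c = 1.625 − 0.5625 = 1.062 → r_n = 63 kips.
  R_n,bearing = 1·45.28 + 3·63 = 234.3 kips → 234.3 / 2 = 117 kips.
Bolt shear governs: 33 kips.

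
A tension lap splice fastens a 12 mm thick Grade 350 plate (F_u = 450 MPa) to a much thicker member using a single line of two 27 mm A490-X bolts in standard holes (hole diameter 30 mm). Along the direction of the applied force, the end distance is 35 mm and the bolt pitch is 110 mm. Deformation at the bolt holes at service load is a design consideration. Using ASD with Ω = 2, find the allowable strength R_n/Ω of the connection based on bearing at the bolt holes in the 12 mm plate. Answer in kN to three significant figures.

240 kN

Per bolt r_n = 1.2 l_c t F_u ≤ 2.4 d t F_u; upper limit = 2.4 × 27 × 12 × 450 / 1000 = 349.9 kN.
Edge bolt: l_c = 35 − 30/2 = 20 mm → 1.2 × 20 × 12 × 450 / 1000 = 129.6 → r_n = 129.6 kN.
Interior bolts: l_c = 110 − 30 = 80 mm → 1.2 × 80 × 12 × 450 / 1000 = 518.4 → r_n = 349.9 kN.
R_n = 1 × 129.6 + 1 × 349.9 = 479.5 kN.
Allowable strength R_n/Ω = 479.5 / 2 = 240 kN.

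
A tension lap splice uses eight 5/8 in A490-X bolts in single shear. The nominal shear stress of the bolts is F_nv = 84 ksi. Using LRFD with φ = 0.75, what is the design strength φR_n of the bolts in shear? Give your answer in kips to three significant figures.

A_b = π × 0.625² / 4 = 0.3068 in².
R_n = F_nv · A_b · n · n_s = 84 × 0.3068 × 8 × 1 = 206.2 kips.
Design strength φR_n = 0.75 × 206.2 = 155 kips.

155 kips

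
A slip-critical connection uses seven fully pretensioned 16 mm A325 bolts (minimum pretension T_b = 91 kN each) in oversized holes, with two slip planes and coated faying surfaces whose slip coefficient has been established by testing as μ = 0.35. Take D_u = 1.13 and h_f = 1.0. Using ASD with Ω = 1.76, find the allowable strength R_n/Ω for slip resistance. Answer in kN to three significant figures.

286 kN

R_n = μ · D_u · h_f · T_b · n_s · n_b = 0.35 × 1.13 × 1.0 × 91 × 2 × 7 = 503.9 kN.
Allowable strength R_n/Ω = 503.9 / 1.76 = 286 kN.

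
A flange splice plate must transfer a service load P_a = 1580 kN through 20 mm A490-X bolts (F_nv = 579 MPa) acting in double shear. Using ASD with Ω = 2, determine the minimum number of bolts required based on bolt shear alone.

A_b = π·20²/4 = 314.2 mm².
Per-bolt allowable strength R_n/Ω = 579 × 314.2 × 2 / 1000 / 2 = 181.9 kN.
n ≥ 1580 / 181.9 = 8.686 → use 9 bolts.

9 bolts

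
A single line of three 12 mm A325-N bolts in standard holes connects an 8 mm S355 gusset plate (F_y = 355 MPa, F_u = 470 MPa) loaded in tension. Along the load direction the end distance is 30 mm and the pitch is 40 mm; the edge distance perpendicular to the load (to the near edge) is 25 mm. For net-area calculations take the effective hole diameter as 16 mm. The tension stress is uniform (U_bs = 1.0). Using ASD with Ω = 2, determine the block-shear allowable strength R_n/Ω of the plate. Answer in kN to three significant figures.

Shear plane L_v = 30 + 2·40 = 110 mm; A_gv = 110 × 8 = 880 mm².
A_nv = (110 − 2.5·16) × 8 = 560 mm².
A_nt = (25 − 0.5·16) × 8 = 136 mm².
0.6 F_u A_nv = 157.9 kN; 0.6 F_y A_gv = 187.4 kN → shear rupture governs the shear term.
R_n = 157.9 + 1.0 × 470 × 136 / 1000 = 221.8 kN.
Allowable strength R_n/Ω = 221.8 / 2 = 111 kN.

111 kN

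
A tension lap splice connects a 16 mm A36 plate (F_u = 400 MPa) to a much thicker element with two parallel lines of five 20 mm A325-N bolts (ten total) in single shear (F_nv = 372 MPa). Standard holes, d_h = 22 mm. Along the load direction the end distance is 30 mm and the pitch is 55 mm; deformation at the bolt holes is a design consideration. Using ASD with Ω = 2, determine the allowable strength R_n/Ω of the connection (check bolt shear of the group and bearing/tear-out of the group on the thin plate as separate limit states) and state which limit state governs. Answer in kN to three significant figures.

Bolt shear: A_b = π·20²/4 = 314.2 mm²; R_n = 372 × 314.2 × 10 × 1 / 1000 = 1169 kN → 1169 / 2 = 584 kN.
Bearing (1.2 l_c t F_u ≤ 2.4 d t F_u): upper limit = 2.4·20·16·400 / 1000 = 307.2 kN.
  Edge l_c = 30 − 22/2 = 19 → r_n = 145.9 kN; interior l_c = 55 − 22 = 33 → r_n = 253.4 kN.
  R_n,bearing = 2·145.9 + 8·253.4 = 2319 kN → 2319 / 2 = 1160 kN.
Bolt shear governs: 584 kN.

584 kN (bolt shear governs)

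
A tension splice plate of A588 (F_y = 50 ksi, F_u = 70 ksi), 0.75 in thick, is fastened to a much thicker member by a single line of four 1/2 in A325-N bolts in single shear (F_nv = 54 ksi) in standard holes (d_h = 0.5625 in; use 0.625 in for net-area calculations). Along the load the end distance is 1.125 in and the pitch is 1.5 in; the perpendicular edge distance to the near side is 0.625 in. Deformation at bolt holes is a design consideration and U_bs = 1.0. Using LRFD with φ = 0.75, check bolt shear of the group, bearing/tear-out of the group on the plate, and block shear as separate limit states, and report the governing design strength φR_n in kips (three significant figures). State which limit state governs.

Bolt shear: A_b = π·0.5²/4 = 0.1963 in²; R_n = 54 × 0.1963 × 4 × 1 = 42.41 kips → 0.75 × 42.41 = 31.8 kips.
Bearing: edge l_c = 0.8438, r_n = 53.16 kips; interior l_c = 0.9375, r_n = 59.06 kips; R_n = 53.16 + 3·59.06 = 230.3 kips → 173 kips.
Block shear: A_gv = 4.219, A_nv = 2.578, A_nt = 0.2344 in²; R_n = min(0.6F_uA_nv, 0.6F_yA_gv) + U_bs·F_u·A_nt = 124.7 kips → 93.5 kips.
Bolt shear governs: 31.8 kips.

31.8 kips (bolt shear governs)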